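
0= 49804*0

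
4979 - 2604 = 2375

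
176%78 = 20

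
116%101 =15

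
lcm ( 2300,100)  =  2300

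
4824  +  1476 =6300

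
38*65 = 2470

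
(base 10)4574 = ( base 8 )10736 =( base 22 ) 99k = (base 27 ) 67b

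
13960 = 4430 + 9530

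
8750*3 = 26250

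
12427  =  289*43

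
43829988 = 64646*678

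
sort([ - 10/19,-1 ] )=[ - 1, - 10/19] 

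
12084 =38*318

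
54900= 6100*9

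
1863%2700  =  1863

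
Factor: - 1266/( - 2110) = 3/5 =3^1*5^( - 1 ) 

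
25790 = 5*5158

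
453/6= 75+1/2= 75.50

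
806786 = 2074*389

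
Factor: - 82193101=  - 79^1 * 1040419^1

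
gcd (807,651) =3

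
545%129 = 29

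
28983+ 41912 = 70895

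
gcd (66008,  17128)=8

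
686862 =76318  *9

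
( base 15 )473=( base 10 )1008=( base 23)1KJ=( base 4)33300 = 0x3f0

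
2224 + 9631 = 11855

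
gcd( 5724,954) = 954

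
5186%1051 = 982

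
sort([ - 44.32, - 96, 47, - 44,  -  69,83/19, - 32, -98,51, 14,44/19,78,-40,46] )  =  [ - 98,-96, - 69, - 44.32, - 44, - 40, - 32, 44/19,83/19, 14,46,47,51,78]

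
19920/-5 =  - 3984/1 = - 3984.00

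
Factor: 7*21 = 147 = 3^1*7^2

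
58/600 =29/300= 0.10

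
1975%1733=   242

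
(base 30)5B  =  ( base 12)115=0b10100001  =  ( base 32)51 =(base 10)161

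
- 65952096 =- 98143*672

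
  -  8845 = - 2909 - 5936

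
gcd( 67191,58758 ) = 3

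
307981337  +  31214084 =339195421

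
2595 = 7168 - 4573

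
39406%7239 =3211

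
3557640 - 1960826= 1596814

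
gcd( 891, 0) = 891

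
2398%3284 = 2398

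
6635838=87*76274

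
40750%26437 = 14313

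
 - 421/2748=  - 421/2748 = - 0.15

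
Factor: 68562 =2^1*3^2*13^1*293^1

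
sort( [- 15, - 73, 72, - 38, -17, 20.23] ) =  [ - 73, - 38, - 17 , - 15, 20.23 , 72]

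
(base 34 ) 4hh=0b1010001100011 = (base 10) 5219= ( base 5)131334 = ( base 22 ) ah5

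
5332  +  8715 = 14047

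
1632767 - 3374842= - 1742075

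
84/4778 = 42/2389 = 0.02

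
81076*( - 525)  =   -42564900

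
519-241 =278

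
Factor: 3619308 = 2^2 * 3^1*7^1*11^1*3917^1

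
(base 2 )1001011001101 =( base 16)12CD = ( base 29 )5KS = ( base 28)63P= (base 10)4813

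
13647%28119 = 13647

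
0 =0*9790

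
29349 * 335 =9831915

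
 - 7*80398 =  - 562786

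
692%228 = 8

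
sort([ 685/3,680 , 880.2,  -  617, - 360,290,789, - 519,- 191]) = [ - 617, - 519, -360, - 191, 685/3,  290,680,  789,880.2] 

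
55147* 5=275735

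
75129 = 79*951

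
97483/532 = 97483/532 = 183.24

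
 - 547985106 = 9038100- 557023206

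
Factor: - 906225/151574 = - 2^( - 1 )*3^1*5^2*43^1*281^1*75787^( - 1 ) 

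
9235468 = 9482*974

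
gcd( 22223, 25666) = 313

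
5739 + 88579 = 94318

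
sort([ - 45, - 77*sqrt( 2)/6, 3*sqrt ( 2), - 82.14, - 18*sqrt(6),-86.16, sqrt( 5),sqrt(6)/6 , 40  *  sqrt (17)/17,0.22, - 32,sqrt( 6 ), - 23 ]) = [-86.16, - 82.14, - 45, - 18*sqrt(6), - 32, - 23, - 77*sqrt (2 ) /6,0.22,sqrt( 6) /6, sqrt(5), sqrt (6),  3 * sqrt(2),40*sqrt( 17)/17 ] 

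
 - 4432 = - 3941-491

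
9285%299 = 16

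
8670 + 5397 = 14067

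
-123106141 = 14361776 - 137467917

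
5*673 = 3365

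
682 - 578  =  104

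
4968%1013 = 916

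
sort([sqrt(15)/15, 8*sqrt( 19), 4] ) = [sqrt(15)/15,  4, 8 * sqrt( 19)]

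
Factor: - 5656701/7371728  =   - 2^ ( - 4 ) *3^1*7^( - 1 ) * 13^(-1)*61^( - 1)*83^(  -  1)*1885567^1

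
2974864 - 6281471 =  -3306607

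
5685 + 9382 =15067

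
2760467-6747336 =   -  3986869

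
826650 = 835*990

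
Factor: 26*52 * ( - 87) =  - 117624 = -  2^3 * 3^1*13^2*29^1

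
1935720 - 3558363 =-1622643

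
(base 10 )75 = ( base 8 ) 113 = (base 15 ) 50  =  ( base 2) 1001011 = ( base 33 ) 29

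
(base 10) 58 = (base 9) 64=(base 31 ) 1r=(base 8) 72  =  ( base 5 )213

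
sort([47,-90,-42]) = [- 90, - 42,47]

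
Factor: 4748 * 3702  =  2^3*3^1*617^1*1187^1 =17577096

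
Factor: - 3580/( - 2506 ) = 10/7 = 2^1*5^1 * 7^( - 1) 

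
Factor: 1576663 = 11^1 * 143333^1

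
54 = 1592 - 1538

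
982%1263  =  982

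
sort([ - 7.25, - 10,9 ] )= [  -  10,  -  7.25, 9]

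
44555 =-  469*(  -  95 ) 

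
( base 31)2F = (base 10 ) 77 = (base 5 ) 302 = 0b1001101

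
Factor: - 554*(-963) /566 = 3^2 * 107^1*277^1*283^(-1) = 266751/283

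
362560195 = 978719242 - 616159047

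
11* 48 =528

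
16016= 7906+8110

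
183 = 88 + 95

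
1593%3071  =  1593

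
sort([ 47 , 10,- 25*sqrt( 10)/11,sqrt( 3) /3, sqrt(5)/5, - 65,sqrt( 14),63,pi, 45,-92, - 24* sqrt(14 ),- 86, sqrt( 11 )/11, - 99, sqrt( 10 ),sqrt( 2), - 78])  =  [ -99, - 92,  -  24*sqrt(14),- 86,-78 ,-65,  -  25*sqrt( 10)/11,sqrt( 11) /11, sqrt ( 5 ) /5 , sqrt(3)/3,sqrt( 2 ),  pi,  sqrt(10 ),sqrt(14 ) , 10, 45,47, 63 ] 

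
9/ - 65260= - 9/65260 = - 0.00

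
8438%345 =158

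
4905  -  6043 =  - 1138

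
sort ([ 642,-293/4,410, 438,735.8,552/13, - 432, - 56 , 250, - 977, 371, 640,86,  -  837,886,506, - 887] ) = [ - 977, - 887,- 837,-432, - 293/4,  -  56, 552/13 , 86, 250,371,410,438,506,640, 642 , 735.8,886 ]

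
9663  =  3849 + 5814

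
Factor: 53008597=53008597^1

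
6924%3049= 826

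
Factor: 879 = 3^1*293^1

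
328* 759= 248952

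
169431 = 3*56477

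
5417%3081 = 2336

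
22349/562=39 + 431/562 = 39.77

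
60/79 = 60/79  =  0.76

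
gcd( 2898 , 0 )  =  2898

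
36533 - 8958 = 27575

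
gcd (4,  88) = 4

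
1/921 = 1/921 = 0.00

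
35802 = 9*3978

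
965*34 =32810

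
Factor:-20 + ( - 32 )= - 2^2 * 13^1 = - 52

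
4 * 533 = 2132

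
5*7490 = 37450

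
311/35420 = 311/35420= 0.01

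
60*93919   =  5635140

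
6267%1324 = 971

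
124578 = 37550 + 87028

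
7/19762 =7/19762 =0.00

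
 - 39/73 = - 1 + 34/73 = - 0.53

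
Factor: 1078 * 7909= 8525902= 2^1*7^2*11^2 * 719^1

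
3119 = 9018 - 5899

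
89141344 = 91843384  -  2702040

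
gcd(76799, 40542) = 1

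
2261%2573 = 2261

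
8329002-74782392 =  - 66453390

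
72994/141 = 72994/141 =517.69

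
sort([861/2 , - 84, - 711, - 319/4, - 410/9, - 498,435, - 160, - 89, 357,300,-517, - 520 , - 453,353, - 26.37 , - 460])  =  [ - 711, - 520, - 517, - 498, - 460, - 453, - 160, - 89, - 84, - 319/4, - 410/9, - 26.37,300, 353 , 357, 861/2, 435]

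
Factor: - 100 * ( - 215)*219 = 2^2*3^1*5^3*43^1*73^1 = 4708500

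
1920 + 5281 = 7201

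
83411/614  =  83411/614 = 135.85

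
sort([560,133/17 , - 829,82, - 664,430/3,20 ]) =[ - 829 , - 664, 133/17,20, 82,430/3, 560 ]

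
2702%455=427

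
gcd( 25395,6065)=5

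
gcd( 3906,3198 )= 6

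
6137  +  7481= 13618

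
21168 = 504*42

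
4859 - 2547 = 2312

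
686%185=131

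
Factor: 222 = 2^1*3^1*37^1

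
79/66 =1 + 13/66 = 1.20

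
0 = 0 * 522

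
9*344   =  3096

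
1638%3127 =1638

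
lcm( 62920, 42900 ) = 943800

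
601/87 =601/87 = 6.91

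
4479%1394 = 297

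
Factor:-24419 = - 24419^1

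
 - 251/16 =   -  251/16   =  -15.69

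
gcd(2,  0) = 2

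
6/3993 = 2/1331 = 0.00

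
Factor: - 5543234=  - 2^1*29^1*31^1*3083^1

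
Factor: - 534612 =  - 2^2*3^1*13^1  *23^1* 149^1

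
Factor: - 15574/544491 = -2^1*3^ ( - 2 )*13^1 *101^( - 1) = - 26/909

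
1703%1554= 149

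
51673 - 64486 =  - 12813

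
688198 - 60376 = 627822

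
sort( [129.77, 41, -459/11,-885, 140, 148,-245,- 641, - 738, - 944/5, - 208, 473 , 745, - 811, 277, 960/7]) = [ - 885, - 811, - 738,  -  641, - 245, - 208, - 944/5,-459/11,  41,129.77, 960/7, 140,148, 277, 473, 745] 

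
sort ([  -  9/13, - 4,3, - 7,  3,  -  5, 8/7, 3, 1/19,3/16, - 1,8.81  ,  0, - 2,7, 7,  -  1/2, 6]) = [ - 7,-5 , - 4, - 2, -1 ,  -  9/13,-1/2, 0,1/19, 3/16,  8/7,3,3, 3, 6,  7, 7, 8.81 ] 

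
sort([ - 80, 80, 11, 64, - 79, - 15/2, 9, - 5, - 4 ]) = [ - 80 , - 79, - 15/2, -5, - 4, 9, 11, 64, 80 ]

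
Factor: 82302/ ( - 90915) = -86/95 = - 2^1*5^( - 1)  *  19^(  -  1)*43^1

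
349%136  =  77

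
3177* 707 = 2246139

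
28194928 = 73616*383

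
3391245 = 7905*429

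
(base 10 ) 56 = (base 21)2E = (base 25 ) 26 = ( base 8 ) 70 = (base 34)1m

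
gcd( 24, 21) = 3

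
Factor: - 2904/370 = -1452/185 = -  2^2 * 3^1*5^(  -  1 )*11^2 * 37^ (-1)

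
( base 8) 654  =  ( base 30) e8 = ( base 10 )428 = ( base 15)1D8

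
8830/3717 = 8830/3717 =2.38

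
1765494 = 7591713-5826219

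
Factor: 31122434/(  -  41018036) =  - 2^( - 1 )* 7^1*19^(- 1 )*539711^ ( - 1 ) * 2223031^1 = - 15561217/20509018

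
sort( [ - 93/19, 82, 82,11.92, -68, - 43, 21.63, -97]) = [ - 97, - 68, - 43 , - 93/19, 11.92,21.63, 82, 82]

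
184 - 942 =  - 758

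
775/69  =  775/69 = 11.23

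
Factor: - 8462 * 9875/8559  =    -  83562250/8559 = - 2^1 *3^( - 3)*5^3*79^1 * 317^( - 1)*4231^1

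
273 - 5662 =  - 5389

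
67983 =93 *731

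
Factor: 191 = 191^1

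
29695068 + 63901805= 93596873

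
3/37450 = 3/37450 = 0.00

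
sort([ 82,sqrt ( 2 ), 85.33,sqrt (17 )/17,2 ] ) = [sqrt( 17)/17, sqrt( 2 )  ,  2,82, 85.33]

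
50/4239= 50/4239 =0.01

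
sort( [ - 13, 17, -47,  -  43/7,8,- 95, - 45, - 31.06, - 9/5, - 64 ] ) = [ - 95,  -  64, - 47, - 45, - 31.06,-13, - 43/7, - 9/5, 8,17]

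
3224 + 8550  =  11774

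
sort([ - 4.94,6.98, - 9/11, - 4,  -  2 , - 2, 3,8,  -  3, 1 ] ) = [ - 4.94,  -  4,-3 ,  -  2, - 2 , - 9/11, 1, 3, 6.98, 8 ] 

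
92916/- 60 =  - 7743/5=- 1548.60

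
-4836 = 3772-8608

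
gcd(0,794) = 794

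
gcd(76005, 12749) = 1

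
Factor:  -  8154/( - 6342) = 9/7= 3^2*7^ (-1) 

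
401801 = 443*907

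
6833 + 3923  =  10756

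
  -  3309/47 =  - 71 + 28/47 = - 70.40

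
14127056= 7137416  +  6989640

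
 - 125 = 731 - 856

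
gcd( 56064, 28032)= 28032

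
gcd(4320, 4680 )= 360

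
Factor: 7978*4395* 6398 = 2^2*3^1*5^1*7^1*293^1*457^1 *3989^1=224335057380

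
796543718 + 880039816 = 1676583534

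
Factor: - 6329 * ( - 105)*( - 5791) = - 3^1 * 5^1 * 7^1*5791^1 * 6329^1=- 3848380095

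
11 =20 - 9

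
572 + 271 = 843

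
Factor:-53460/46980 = -33/29 = -  3^1*11^1 * 29^( - 1 ) 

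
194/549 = 194/549 = 0.35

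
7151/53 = 134 +49/53=134.92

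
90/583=90/583   =  0.15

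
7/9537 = 7/9537 = 0.00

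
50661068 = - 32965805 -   -  83626873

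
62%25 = 12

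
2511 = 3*837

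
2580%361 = 53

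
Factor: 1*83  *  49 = 7^2*83^1 = 4067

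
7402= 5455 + 1947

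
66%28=10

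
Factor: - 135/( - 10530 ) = 2^( - 1)*3^( - 1)*13^( - 1 )= 1/78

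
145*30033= 4354785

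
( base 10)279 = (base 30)99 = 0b100010111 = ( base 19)ed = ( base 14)15d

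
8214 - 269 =7945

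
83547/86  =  83547/86 = 971.48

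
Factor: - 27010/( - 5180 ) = 2^( - 1 ) * 7^( - 1)*73^1 = 73/14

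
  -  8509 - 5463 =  - 13972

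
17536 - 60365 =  - 42829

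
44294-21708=22586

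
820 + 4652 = 5472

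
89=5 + 84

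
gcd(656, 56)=8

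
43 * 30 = 1290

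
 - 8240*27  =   - 222480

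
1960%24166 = 1960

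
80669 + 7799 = 88468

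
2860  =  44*65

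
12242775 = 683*17925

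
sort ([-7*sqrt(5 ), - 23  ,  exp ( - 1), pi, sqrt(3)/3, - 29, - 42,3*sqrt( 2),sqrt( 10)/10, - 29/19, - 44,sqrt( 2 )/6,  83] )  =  [ - 44, - 42, - 29, - 23, - 7*sqrt( 5 ), - 29/19,sqrt( 2)/6,  sqrt( 10)/10,exp ( - 1),sqrt( 3)/3, pi,3*sqrt ( 2),83]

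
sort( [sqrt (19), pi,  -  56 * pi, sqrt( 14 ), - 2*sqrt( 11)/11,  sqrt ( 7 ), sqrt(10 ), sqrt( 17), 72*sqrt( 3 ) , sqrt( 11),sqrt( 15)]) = [ - 56 * pi, - 2* sqrt( 11) /11 , sqrt( 7), pi,sqrt( 10), sqrt( 11 ) , sqrt( 14),sqrt(  15), sqrt(17 ), sqrt( 19 ), 72*sqrt(3) ]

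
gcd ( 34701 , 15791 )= 1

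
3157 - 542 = 2615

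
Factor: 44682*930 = 41554260 = 2^2* 3^2*5^1 * 11^1*31^1*677^1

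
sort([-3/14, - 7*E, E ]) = [ - 7* E, - 3/14,  E]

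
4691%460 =91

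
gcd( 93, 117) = 3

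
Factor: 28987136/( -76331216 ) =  - 1811696/4770701=   - 2^4*13^(-2)*199^1*569^1*28229^( - 1 ) 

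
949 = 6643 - 5694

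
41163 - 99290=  - 58127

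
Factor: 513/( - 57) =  - 9= - 3^2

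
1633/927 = 1 + 706/927 = 1.76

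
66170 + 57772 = 123942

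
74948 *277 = 20760596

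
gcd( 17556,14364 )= 1596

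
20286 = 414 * 49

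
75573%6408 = 5085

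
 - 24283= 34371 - 58654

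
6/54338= 3/27169 = 0.00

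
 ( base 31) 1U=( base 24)2d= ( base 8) 75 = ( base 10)61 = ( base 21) 2J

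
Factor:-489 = -3^1*163^1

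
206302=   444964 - 238662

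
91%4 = 3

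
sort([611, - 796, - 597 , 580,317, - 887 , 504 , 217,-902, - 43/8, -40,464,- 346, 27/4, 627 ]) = [ - 902, - 887,  -  796 ,- 597 , - 346, - 40,-43/8, 27/4, 217,317,464,504,  580,611,627] 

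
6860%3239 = 382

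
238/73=238/73 = 3.26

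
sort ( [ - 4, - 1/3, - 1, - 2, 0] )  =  [ - 4, - 2, - 1, -1/3,0 ]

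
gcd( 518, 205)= 1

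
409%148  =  113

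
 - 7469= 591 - 8060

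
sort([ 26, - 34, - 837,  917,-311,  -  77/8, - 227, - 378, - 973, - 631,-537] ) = [ - 973, - 837, - 631, - 537, - 378, - 311, - 227, - 34, - 77/8,26,  917 ]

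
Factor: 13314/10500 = 317/250 = 2^ (  -  1)*5^( -3)*317^1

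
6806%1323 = 191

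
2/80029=2/80029  =  0.00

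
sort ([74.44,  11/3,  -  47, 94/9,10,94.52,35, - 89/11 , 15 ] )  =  [ - 47, - 89/11,11/3, 10, 94/9,15 , 35,74.44, 94.52 ] 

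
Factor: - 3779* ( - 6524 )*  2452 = 60452088592 = 2^4 * 7^1*233^1*613^1*3779^1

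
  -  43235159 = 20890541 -64125700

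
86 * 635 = 54610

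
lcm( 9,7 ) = 63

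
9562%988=670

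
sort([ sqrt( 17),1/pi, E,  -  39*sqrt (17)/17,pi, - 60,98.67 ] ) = [- 60,-39*sqrt(17)/17,1/pi,  E,pi,sqrt(17 ),98.67]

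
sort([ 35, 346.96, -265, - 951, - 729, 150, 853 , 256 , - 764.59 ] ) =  [ - 951, -764.59, - 729, - 265, 35,150, 256,346.96, 853]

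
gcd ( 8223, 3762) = 3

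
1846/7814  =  923/3907 =0.24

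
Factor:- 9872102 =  - 2^1*181^1*27271^1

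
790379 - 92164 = 698215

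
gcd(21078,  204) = 6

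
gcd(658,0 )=658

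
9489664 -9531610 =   -  41946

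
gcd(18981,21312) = 333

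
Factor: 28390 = 2^1*5^1 * 17^1 * 167^1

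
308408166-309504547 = - 1096381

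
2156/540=539/135  =  3.99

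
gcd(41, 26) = 1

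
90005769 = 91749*981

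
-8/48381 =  - 8/48381 = -  0.00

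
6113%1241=1149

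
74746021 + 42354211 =117100232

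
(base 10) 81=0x51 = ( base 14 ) 5b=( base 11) 74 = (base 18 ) 49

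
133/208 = 133/208 = 0.64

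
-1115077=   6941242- 8056319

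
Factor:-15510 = -2^1*3^1*5^1*11^1*47^1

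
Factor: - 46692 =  - 2^2* 3^2 * 1297^1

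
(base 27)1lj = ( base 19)3c4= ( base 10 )1315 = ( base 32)193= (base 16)523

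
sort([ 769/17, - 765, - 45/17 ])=[ - 765 , - 45/17 , 769/17]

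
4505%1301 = 602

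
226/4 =56 + 1/2 = 56.50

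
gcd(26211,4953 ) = 3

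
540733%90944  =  86013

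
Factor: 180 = 2^2*3^2*5^1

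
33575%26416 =7159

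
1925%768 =389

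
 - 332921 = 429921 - 762842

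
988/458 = 2 + 36/229 = 2.16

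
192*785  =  150720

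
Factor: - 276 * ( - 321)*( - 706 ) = - 2^3 * 3^2* 23^1*107^1 * 353^1 =- 62548776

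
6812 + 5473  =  12285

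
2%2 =0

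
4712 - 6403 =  - 1691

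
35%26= 9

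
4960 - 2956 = 2004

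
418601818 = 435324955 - 16723137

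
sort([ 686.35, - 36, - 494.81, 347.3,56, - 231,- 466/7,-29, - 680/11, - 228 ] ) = [-494.81, - 231 ,-228, - 466/7, - 680/11, - 36 , - 29, 56, 347.3, 686.35]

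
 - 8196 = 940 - 9136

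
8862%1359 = 708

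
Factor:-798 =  - 2^1*3^1*7^1*19^1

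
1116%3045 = 1116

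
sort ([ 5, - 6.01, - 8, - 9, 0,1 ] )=[-9, - 8,-6.01,0, 1 , 5] 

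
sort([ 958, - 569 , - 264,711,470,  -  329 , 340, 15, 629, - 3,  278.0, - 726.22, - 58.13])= [ - 726.22, - 569, - 329, - 264,  -  58.13, - 3, 15,278.0 , 340, 470, 629, 711,958]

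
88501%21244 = 3525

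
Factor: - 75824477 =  - 75824477^1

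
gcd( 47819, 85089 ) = 1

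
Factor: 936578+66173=1002751^1 = 1002751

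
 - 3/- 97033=3/97033=0.00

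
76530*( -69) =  -5280570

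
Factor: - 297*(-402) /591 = 2^1*3^3 * 11^1  *  67^1*197^(  -  1)= 39798/197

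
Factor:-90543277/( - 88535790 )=2^( - 1)*3^(  -  2 )*5^ ( - 1 )*7^ (-1) * 11^1*149^1*55243^1 * 140533^ ( - 1)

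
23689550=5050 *4691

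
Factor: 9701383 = 9701383^1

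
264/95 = 2+ 74/95=2.78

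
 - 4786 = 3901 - 8687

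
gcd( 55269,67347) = 9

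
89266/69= 89266/69 = 1293.71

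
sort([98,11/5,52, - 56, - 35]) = [  -  56 ,  -  35,11/5,52 , 98 ] 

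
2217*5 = 11085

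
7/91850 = 7/91850 = 0.00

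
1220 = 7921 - 6701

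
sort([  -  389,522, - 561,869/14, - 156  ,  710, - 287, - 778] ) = [ - 778, - 561, - 389, - 287, - 156,869/14,  522,710] 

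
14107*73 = 1029811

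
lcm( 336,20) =1680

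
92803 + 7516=100319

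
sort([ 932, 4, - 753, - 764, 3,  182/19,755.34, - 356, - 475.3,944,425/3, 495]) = [  -  764,-753, - 475.3,-356,3,4,  182/19,425/3 , 495,755.34  ,  932,944]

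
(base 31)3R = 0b1111000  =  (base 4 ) 1320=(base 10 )120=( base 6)320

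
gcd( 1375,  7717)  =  1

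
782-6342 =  -5560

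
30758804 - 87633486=-56874682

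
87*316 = 27492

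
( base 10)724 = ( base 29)OS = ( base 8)1324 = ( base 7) 2053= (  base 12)504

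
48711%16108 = 387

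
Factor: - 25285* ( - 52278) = 1321849230 = 2^1*3^1 * 5^1 *13^1*389^1*8713^1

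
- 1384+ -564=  - 1948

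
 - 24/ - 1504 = 3/188= 0.02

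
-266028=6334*( - 42 )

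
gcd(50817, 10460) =1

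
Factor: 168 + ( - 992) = -824  =  -2^3 *103^1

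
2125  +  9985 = 12110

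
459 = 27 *17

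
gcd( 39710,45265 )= 55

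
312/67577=312/67577=0.00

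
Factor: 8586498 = 2^1*3^1*23^1*43^1*1447^1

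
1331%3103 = 1331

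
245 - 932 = -687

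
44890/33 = 44890/33 = 1360.30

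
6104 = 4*1526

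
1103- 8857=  - 7754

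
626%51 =14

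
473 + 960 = 1433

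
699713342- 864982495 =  -165269153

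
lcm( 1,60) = 60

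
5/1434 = 5/1434=0.00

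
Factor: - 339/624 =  - 113/208 = - 2^ (  -  4) *13^( - 1)*113^1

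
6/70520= 3/35260=0.00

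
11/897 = 11/897 = 0.01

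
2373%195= 33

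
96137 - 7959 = 88178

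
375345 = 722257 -346912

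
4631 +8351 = 12982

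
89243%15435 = 12068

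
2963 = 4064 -1101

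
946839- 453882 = 492957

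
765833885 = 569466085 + 196367800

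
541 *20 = 10820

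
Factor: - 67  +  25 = -2^1*3^1*  7^1 = - 42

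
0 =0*4391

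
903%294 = 21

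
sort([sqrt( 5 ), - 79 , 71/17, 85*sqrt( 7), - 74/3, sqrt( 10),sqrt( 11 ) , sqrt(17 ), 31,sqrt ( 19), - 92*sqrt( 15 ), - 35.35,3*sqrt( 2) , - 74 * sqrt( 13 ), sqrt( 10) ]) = [ - 92*sqrt( 15), - 74*sqrt( 13),-79 ,  -  35.35 , - 74/3, sqrt( 5 ), sqrt( 10 ),sqrt (10), sqrt( 11 ),sqrt( 17 ),71/17,3 * sqrt( 2 ), sqrt(19 ), 31, 85*sqrt(7 )]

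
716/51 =716/51= 14.04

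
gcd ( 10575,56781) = 9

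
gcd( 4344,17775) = 3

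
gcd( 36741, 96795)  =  3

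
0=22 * 0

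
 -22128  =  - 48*461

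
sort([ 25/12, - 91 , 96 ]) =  [-91, 25/12,  96 ]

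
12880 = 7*1840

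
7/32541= 7/32541 = 0.00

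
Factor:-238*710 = - 2^2*  5^1*7^1 * 17^1*71^1 = - 168980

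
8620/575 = 1724/115 = 14.99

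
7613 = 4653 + 2960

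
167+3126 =3293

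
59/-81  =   - 59/81= - 0.73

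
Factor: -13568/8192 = -2^( - 5)*53^1 = - 53/32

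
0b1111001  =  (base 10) 121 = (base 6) 321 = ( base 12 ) A1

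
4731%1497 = 240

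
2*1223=2446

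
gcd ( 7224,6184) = 8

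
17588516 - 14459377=3129139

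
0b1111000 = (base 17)71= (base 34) 3i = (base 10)120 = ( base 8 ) 170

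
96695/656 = 147+263/656 = 147.40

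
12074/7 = 12074/7 = 1724.86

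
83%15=8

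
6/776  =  3/388 = 0.01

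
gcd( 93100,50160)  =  380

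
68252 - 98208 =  - 29956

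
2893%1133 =627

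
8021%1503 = 506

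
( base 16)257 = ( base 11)4a5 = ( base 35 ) H4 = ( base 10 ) 599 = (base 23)131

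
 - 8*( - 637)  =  5096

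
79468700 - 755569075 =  - 676100375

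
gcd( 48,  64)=16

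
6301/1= 6301= 6301.00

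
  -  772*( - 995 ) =768140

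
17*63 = 1071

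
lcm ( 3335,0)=0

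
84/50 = 42/25 = 1.68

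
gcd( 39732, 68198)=86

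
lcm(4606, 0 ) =0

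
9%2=1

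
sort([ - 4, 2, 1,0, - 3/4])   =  [ - 4, - 3/4  ,  0,1,2 ] 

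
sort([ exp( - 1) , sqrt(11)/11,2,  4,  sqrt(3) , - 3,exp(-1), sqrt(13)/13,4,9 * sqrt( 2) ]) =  [ - 3,sqrt (13)/13, sqrt( 11)/11,exp( - 1),exp ( - 1), sqrt( 3 ), 2, 4, 4,9 * sqrt( 2) ]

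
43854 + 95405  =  139259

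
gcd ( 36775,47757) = 1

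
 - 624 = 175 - 799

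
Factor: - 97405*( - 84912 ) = 8270853360 = 2^4*3^1*5^1  *  7^1*11^2*23^1 * 29^1*61^1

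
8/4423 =8/4423 = 0.00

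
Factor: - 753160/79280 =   -  19/2 = - 2^(  -  1)*19^1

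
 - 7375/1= - 7375  =  - 7375.00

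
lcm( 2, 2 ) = 2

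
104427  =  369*283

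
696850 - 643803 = 53047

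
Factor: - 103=-103^1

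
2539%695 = 454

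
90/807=30/269 = 0.11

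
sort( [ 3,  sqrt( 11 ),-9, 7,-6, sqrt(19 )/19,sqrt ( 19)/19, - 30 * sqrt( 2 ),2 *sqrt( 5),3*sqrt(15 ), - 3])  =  [ - 30 * sqrt( 2 ), - 9, - 6, - 3, sqrt(19)/19, sqrt ( 19 )/19, 3, sqrt ( 11 ),2 * sqrt (5),7,  3*sqrt( 15) ]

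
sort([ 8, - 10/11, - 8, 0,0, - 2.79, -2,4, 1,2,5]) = [-8, - 2.79, - 2, - 10/11,0,0, 1, 2,4, 5, 8] 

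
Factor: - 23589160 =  - 2^3*5^1*  7^1* 84247^1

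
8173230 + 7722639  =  15895869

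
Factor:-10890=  - 2^1*3^2*5^1*11^2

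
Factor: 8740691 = 853^1*10247^1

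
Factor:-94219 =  - 94219^1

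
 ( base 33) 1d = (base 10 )46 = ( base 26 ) 1k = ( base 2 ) 101110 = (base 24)1m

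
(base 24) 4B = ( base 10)107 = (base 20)57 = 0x6b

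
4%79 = 4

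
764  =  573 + 191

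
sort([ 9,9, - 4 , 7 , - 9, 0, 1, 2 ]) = [ - 9, - 4, 0,1, 2, 7,9, 9 ] 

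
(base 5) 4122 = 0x219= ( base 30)HR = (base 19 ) 195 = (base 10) 537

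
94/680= 47/340= 0.14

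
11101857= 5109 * 2173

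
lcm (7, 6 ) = 42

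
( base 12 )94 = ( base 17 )6A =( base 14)80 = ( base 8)160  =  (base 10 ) 112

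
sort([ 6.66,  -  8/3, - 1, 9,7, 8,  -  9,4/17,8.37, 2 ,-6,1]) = [ - 9, - 6, - 8/3,-1,4/17, 1,2, 6.66, 7,  8, 8.37 , 9 ] 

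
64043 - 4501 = 59542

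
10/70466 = 5/35233  =  0.00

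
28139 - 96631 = - 68492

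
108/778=54/389 = 0.14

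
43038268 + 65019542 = 108057810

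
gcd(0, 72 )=72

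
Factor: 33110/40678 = 5^1*7^1*43^( - 1) = 35/43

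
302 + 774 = 1076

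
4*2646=10584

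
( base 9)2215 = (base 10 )1634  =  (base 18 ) 50e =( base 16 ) 662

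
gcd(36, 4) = 4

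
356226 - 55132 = 301094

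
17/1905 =17/1905=0.01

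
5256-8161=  - 2905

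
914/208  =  4+41/104 = 4.39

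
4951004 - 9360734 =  - 4409730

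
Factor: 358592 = 2^6*13^1*431^1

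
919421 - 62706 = 856715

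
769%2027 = 769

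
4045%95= 55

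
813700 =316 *2575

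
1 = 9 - 8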